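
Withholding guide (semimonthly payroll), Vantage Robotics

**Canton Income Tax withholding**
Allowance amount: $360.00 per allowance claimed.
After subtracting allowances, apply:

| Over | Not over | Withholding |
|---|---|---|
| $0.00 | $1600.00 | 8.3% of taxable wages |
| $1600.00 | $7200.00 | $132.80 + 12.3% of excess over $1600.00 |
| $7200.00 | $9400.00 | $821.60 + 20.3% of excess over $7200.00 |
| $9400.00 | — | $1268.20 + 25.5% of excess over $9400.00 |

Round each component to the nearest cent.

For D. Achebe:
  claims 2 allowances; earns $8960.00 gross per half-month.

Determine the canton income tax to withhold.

Canton Income Tax: taxable = $8960.00 − 2×$360.00 = $8240.00
  $821.60 + 20.3% × ($8240.00 − $7200.00) = $821.60 + 20.3% × $1040.00 = $1032.72

$1032.72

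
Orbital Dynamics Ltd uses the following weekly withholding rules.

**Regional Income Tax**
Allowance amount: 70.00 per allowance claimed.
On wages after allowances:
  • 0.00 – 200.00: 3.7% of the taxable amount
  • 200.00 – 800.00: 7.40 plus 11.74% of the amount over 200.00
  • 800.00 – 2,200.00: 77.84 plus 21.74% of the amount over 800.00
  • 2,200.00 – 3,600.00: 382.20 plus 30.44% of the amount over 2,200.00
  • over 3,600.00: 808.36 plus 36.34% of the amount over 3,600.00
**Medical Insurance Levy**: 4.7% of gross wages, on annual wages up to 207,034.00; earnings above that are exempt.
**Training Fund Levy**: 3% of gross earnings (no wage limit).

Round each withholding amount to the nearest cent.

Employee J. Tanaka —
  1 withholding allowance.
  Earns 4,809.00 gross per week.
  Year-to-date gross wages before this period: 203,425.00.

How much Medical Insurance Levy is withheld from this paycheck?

Medical Insurance Levy: cap 207,034.00 − YTD 203,425.00 = 3,609.00 subject; 4.7% × 3,609.00 = 169.62

169.62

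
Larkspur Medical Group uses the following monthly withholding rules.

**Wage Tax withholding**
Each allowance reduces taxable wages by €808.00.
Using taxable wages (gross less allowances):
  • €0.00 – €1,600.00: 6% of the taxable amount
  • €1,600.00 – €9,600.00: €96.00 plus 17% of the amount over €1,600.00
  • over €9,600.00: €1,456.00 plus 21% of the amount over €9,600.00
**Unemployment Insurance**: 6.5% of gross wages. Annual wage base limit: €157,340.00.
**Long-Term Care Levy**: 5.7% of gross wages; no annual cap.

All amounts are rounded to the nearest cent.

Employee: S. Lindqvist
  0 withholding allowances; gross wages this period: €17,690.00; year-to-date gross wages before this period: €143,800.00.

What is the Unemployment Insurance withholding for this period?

€880.10

Unemployment Insurance: cap €157,340.00 − YTD €143,800.00 = €13,540.00 subject; 6.5% × €13,540.00 = €880.10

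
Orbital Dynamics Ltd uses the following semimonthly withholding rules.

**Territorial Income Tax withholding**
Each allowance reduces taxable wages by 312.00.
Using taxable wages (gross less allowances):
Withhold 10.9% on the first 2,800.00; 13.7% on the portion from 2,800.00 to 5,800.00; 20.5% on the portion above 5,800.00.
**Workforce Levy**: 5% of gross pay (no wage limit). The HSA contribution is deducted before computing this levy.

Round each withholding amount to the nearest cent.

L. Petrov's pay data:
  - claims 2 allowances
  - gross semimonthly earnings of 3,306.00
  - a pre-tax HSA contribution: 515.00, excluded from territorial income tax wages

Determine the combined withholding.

Territorial Income Tax: taxable = 3,306.00 − 515.00 − 2×312.00 = 2,167.00
  10.9% × 2,167.00 = 236.20
Workforce Levy: 5% × 2,791.00 = 139.55
Total: 236.20 + 139.55 = 375.75

375.75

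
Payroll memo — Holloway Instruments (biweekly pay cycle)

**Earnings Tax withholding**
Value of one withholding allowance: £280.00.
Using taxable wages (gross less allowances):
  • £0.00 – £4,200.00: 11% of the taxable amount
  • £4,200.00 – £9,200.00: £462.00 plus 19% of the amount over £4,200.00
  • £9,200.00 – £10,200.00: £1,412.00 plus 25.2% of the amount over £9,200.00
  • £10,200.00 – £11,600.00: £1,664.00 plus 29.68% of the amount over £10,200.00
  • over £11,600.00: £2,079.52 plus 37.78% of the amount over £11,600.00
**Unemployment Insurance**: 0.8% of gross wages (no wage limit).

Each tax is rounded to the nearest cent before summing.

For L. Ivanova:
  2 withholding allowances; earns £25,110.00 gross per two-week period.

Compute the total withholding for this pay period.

£7,172.91

Earnings Tax: taxable = £25,110.00 − 2×£280.00 = £24,550.00
  £2,079.52 + 37.78% × (£24,550.00 − £11,600.00) = £2,079.52 + 37.78% × £12,950.00 = £6,972.03
Unemployment Insurance: 0.8% × £25,110.00 = £200.88
Total: £6,972.03 + £200.88 = £7,172.91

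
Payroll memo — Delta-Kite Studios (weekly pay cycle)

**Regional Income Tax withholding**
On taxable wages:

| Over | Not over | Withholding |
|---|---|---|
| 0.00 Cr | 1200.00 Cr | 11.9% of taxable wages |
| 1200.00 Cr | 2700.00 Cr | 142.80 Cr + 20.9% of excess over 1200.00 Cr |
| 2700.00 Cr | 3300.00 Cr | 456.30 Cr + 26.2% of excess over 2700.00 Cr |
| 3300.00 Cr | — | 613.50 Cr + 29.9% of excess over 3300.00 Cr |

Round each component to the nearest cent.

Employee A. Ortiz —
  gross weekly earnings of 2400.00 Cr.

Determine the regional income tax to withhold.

Regional Income Tax: taxable = 2400.00 Cr
  142.80 Cr + 20.9% × (2400.00 Cr − 1200.00 Cr) = 142.80 Cr + 20.9% × 1200.00 Cr = 393.60 Cr

393.60 Cr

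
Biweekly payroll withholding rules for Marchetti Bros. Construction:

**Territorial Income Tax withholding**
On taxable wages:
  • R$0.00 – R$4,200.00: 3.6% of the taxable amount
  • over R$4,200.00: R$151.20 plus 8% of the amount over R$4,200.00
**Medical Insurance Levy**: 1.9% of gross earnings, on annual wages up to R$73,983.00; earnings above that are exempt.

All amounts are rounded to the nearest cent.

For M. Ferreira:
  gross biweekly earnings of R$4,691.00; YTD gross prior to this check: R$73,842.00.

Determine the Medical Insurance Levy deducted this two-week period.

Medical Insurance Levy: cap R$73,983.00 − YTD R$73,842.00 = R$141.00 subject; 1.9% × R$141.00 = R$2.68

R$2.68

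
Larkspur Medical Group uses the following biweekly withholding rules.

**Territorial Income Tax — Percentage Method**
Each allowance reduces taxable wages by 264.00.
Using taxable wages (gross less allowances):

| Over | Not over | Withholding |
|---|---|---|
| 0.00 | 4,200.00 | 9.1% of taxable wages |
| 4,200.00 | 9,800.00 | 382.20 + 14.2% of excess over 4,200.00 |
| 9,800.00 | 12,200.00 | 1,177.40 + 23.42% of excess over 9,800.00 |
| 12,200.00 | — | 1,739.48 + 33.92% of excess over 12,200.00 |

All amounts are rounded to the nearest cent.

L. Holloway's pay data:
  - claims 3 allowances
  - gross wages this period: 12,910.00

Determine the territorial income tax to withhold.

Territorial Income Tax: taxable = 12,910.00 − 3×264.00 = 12,118.00
  1,177.40 + 23.42% × (12,118.00 − 9,800.00) = 1,177.40 + 23.42% × 2,318.00 = 1,720.28

1,720.28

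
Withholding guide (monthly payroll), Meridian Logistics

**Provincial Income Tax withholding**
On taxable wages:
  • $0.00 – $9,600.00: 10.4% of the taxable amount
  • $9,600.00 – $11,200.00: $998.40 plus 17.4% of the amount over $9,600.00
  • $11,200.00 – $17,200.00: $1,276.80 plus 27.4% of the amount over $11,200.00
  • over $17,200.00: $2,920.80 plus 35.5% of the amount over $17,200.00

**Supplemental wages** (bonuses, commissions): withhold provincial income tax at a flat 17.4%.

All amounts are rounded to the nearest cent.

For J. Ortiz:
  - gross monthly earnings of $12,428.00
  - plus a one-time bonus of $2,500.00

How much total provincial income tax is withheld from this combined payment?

Provincial Income Tax: taxable = $12,428.00
  $1,276.80 + 27.4% × ($12,428.00 − $11,200.00) = $1,276.80 + 27.4% × $1,228.00 = $1,613.27
Supplemental (17.4% flat on bonus): 17.4% × $2,500.00 = $435.00
Total provincial income tax: $1,613.27 + $435.00 = $2,048.27

$2,048.27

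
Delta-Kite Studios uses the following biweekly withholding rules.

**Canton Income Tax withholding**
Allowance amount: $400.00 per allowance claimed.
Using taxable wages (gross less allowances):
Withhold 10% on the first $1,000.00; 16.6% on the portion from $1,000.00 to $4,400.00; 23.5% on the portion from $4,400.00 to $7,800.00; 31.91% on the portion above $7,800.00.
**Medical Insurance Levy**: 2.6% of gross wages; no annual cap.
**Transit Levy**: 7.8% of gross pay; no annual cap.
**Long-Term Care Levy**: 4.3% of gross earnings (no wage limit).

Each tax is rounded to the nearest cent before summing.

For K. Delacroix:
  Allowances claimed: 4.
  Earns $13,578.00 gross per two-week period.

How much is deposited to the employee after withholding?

$8,785.44

Canton Income Tax: taxable = $13,578.00 − 4×$400.00 = $11,978.00
  $1,463.40 + 31.91% × ($11,978.00 − $7,800.00) = $1,463.40 + 31.91% × $4,178.00 = $2,796.60
Medical Insurance Levy: 2.6% × $13,578.00 = $353.03
Transit Levy: 7.8% × $13,578.00 = $1,059.08
Long-Term Care Levy: 4.3% × $13,578.00 = $583.85
Total withheld: $2,796.60 + $353.03 + $1,059.08 + $583.85 = $4,792.56
Net pay: $13,578.00 − $4,792.56 = $8,785.44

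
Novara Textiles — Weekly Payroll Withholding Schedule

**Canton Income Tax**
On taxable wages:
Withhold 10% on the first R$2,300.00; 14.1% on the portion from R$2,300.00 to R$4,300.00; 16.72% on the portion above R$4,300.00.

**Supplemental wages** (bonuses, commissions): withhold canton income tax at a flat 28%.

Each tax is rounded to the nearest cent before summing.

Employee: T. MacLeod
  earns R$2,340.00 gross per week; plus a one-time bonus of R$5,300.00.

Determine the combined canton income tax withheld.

R$1,719.64

Canton Income Tax: taxable = R$2,340.00
  R$230.00 + 14.1% × (R$2,340.00 − R$2,300.00) = R$230.00 + 14.1% × R$40.00 = R$235.64
Supplemental (28% flat on bonus): 28% × R$5,300.00 = R$1,484.00
Total canton income tax: R$235.64 + R$1,484.00 = R$1,719.64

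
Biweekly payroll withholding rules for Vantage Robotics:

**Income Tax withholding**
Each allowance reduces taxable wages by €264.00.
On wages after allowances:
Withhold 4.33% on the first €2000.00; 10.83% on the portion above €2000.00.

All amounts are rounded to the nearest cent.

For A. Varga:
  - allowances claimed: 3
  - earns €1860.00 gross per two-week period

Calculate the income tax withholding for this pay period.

€46.24

Income Tax: taxable = €1860.00 − 3×€264.00 = €1068.00
  4.33% × €1068.00 = €46.24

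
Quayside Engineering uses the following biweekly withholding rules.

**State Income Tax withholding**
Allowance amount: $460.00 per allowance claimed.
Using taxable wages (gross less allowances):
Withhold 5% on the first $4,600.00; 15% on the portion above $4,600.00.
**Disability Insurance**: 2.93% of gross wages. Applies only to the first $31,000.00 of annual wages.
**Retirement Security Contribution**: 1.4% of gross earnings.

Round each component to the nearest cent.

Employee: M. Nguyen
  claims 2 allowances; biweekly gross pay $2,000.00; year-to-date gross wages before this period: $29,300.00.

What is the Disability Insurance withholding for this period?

$49.81

Disability Insurance: cap $31,000.00 − YTD $29,300.00 = $1,700.00 subject; 2.93% × $1,700.00 = $49.81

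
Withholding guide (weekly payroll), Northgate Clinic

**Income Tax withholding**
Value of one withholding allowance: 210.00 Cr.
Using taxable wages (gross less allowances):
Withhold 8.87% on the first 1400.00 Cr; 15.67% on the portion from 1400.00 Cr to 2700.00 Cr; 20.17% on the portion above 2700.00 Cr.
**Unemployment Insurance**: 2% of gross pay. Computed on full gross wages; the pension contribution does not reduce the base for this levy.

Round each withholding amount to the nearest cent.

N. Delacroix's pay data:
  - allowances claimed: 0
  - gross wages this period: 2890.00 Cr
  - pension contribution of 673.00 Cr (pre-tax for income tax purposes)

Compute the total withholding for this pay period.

310.00 Cr

Income Tax: taxable = 2890.00 Cr − 673.00 Cr = 2217.00 Cr
  124.18 Cr + 15.67% × (2217.00 Cr − 1400.00 Cr) = 124.18 Cr + 15.67% × 817.00 Cr = 252.20 Cr
Unemployment Insurance: 2% × 2890.00 Cr = 57.80 Cr
Total: 252.20 Cr + 57.80 Cr = 310.00 Cr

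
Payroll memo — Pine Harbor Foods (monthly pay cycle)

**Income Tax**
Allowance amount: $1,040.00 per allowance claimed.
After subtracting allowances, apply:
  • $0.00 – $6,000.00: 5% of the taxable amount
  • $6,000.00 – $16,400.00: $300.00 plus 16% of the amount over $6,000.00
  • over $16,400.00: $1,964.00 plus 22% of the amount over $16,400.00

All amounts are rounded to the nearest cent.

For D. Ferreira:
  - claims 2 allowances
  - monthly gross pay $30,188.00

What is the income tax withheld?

$4,539.76

Income Tax: taxable = $30,188.00 − 2×$1,040.00 = $28,108.00
  $1,964.00 + 22% × ($28,108.00 − $16,400.00) = $1,964.00 + 22% × $11,708.00 = $4,539.76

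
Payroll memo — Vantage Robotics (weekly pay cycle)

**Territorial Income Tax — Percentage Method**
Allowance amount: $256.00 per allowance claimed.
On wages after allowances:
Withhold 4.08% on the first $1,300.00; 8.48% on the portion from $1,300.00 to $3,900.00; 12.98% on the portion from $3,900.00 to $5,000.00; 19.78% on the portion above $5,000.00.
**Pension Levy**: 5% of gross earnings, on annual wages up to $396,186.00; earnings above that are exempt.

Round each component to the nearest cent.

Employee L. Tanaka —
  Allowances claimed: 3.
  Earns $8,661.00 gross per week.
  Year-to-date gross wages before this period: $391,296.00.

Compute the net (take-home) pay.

Territorial Income Tax: taxable = $8,661.00 − 3×$256.00 = $7,893.00
  $416.30 + 19.78% × ($7,893.00 − $5,000.00) = $416.30 + 19.78% × $2,893.00 = $988.54
Pension Levy: cap $396,186.00 − YTD $391,296.00 = $4,890.00 subject; 5% × $4,890.00 = $244.50
Total withheld: $988.54 + $244.50 = $1,233.04
Net pay: $8,661.00 − $1,233.04 = $7,427.96

$7,427.96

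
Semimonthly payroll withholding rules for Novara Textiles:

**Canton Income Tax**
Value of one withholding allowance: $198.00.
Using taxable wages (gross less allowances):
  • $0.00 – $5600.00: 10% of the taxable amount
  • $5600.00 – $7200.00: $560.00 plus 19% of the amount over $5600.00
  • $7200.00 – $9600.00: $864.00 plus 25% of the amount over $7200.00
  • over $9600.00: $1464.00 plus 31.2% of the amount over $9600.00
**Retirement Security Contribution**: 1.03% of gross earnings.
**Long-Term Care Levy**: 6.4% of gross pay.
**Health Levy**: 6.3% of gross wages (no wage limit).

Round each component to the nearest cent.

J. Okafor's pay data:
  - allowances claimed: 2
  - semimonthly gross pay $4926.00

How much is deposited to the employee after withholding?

Canton Income Tax: taxable = $4926.00 − 2×$198.00 = $4530.00
  10% × $4530.00 = $453.00
Retirement Security Contribution: 1.03% × $4926.00 = $50.74
Long-Term Care Levy: 6.4% × $4926.00 = $315.26
Health Levy: 6.3% × $4926.00 = $310.34
Total withheld: $453.00 + $50.74 + $315.26 + $310.34 = $1129.34
Net pay: $4926.00 − $1129.34 = $3796.66

$3796.66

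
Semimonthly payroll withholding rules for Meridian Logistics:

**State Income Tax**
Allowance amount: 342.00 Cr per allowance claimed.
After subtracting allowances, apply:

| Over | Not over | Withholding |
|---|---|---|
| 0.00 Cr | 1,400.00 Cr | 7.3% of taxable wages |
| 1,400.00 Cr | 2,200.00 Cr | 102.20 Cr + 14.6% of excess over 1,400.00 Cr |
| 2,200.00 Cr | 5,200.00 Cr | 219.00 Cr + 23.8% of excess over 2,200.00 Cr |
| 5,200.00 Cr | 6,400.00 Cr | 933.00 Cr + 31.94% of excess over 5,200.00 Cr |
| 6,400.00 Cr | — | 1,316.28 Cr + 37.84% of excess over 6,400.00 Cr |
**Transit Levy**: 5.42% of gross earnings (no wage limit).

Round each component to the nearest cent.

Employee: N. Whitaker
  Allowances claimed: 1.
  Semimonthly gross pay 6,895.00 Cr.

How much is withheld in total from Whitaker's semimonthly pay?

1,747.89 Cr

State Income Tax: taxable = 6,895.00 Cr − 1×342.00 Cr = 6,553.00 Cr
  1,316.28 Cr + 37.84% × (6,553.00 Cr − 6,400.00 Cr) = 1,316.28 Cr + 37.84% × 153.00 Cr = 1,374.18 Cr
Transit Levy: 5.42% × 6,895.00 Cr = 373.71 Cr
Total: 1,374.18 Cr + 373.71 Cr = 1,747.89 Cr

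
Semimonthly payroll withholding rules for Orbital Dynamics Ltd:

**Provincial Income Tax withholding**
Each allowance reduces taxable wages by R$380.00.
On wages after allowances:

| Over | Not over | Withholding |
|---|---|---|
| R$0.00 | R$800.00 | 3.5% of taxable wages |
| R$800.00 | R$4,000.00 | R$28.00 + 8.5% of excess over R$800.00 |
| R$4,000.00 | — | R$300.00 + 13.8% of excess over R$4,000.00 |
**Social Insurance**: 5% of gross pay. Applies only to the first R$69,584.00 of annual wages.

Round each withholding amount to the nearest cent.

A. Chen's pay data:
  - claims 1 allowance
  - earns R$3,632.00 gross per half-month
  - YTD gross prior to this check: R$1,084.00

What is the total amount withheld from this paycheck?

R$418.02

Provincial Income Tax: taxable = R$3,632.00 − 1×R$380.00 = R$3,252.00
  R$28.00 + 8.5% × (R$3,252.00 − R$800.00) = R$28.00 + 8.5% × R$2,452.00 = R$236.42
Social Insurance: 5% × R$3,632.00 = R$181.60
Total: R$236.42 + R$181.60 = R$418.02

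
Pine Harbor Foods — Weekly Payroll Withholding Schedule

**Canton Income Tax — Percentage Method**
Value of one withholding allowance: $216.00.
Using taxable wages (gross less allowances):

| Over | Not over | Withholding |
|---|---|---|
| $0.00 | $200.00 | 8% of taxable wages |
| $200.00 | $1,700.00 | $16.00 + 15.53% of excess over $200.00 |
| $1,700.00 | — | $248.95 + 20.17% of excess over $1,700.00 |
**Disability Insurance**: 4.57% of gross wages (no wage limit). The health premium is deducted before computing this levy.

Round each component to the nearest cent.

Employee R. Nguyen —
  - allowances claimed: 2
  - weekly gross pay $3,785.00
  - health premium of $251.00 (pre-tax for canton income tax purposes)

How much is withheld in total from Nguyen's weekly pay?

$693.23

Canton Income Tax: taxable = $3,785.00 − $251.00 − 2×$216.00 = $3,102.00
  $248.95 + 20.17% × ($3,102.00 − $1,700.00) = $248.95 + 20.17% × $1,402.00 = $531.73
Disability Insurance: 4.57% × $3,534.00 = $161.50
Total: $531.73 + $161.50 = $693.23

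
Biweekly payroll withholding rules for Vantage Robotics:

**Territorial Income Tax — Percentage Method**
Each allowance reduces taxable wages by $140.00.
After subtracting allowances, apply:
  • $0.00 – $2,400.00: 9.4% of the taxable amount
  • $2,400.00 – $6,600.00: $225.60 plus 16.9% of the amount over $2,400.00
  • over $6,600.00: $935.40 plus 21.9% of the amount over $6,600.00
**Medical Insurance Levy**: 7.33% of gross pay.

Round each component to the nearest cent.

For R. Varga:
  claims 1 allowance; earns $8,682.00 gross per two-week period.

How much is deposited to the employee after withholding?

$6,684.91

Territorial Income Tax: taxable = $8,682.00 − 1×$140.00 = $8,542.00
  $935.40 + 21.9% × ($8,542.00 − $6,600.00) = $935.40 + 21.9% × $1,942.00 = $1,360.70
Medical Insurance Levy: 7.33% × $8,682.00 = $636.39
Total withheld: $1,360.70 + $636.39 = $1,997.09
Net pay: $8,682.00 − $1,997.09 = $6,684.91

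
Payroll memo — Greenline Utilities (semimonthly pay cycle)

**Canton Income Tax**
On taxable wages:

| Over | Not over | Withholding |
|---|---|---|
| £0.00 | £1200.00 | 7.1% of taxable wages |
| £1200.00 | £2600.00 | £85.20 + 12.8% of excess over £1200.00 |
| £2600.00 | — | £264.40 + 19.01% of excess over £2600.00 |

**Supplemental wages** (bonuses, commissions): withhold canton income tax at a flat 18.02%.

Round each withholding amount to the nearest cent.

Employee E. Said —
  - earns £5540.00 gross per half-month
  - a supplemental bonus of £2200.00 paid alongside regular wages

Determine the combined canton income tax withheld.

£1219.73

Canton Income Tax: taxable = £5540.00
  £264.40 + 19.01% × (£5540.00 − £2600.00) = £264.40 + 19.01% × £2940.00 = £823.29
Supplemental (18.02% flat on bonus): 18.02% × £2200.00 = £396.44
Total canton income tax: £823.29 + £396.44 = £1219.73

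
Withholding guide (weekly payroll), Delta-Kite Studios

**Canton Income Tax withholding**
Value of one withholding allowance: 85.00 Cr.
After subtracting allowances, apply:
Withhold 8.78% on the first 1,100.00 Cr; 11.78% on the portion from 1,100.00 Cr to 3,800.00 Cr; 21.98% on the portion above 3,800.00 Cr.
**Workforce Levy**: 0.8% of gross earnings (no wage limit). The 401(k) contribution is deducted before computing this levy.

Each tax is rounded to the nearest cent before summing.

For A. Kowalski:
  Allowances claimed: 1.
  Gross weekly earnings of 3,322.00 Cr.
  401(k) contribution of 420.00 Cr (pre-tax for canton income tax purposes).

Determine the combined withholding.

322.06 Cr

Canton Income Tax: taxable = 3,322.00 Cr − 420.00 Cr − 1×85.00 Cr = 2,817.00 Cr
  96.58 Cr + 11.78% × (2,817.00 Cr − 1,100.00 Cr) = 96.58 Cr + 11.78% × 1,717.00 Cr = 298.84 Cr
Workforce Levy: 0.8% × 2,902.00 Cr = 23.22 Cr
Total: 298.84 Cr + 23.22 Cr = 322.06 Cr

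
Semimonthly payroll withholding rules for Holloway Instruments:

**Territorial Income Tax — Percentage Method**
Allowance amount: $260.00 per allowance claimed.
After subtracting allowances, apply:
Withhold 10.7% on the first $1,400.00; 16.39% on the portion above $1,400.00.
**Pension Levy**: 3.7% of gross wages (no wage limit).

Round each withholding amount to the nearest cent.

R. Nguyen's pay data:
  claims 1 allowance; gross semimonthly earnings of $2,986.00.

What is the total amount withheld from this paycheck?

$477.61

Territorial Income Tax: taxable = $2,986.00 − 1×$260.00 = $2,726.00
  $149.80 + 16.39% × ($2,726.00 − $1,400.00) = $149.80 + 16.39% × $1,326.00 = $367.13
Pension Levy: 3.7% × $2,986.00 = $110.48
Total: $367.13 + $110.48 = $477.61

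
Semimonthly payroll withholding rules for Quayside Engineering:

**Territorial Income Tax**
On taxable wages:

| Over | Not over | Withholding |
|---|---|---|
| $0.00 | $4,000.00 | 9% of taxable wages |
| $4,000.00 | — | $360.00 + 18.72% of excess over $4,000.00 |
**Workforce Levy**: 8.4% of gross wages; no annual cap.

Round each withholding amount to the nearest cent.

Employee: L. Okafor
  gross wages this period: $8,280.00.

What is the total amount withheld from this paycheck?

Territorial Income Tax: taxable = $8,280.00
  $360.00 + 18.72% × ($8,280.00 − $4,000.00) = $360.00 + 18.72% × $4,280.00 = $1,161.22
Workforce Levy: 8.4% × $8,280.00 = $695.52
Total: $1,161.22 + $695.52 = $1,856.74

$1,856.74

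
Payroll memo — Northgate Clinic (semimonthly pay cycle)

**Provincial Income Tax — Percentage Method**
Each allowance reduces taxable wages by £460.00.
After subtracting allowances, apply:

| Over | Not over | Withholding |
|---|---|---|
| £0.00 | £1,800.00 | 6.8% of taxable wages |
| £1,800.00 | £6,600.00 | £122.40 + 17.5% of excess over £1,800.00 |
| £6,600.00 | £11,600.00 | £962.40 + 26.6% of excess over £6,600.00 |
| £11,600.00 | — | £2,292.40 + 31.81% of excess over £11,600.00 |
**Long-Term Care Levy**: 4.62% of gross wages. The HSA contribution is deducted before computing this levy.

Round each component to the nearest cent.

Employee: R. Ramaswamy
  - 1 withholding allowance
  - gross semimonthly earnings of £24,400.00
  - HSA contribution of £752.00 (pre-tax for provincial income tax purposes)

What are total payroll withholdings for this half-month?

Provincial Income Tax: taxable = £24,400.00 − £752.00 − 1×£460.00 = £23,188.00
  £2,292.40 + 31.81% × (£23,188.00 − £11,600.00) = £2,292.40 + 31.81% × £11,588.00 = £5,978.54
Long-Term Care Levy: 4.62% × £23,648.00 = £1,092.54
Total: £5,978.54 + £1,092.54 = £7,071.08

£7,071.08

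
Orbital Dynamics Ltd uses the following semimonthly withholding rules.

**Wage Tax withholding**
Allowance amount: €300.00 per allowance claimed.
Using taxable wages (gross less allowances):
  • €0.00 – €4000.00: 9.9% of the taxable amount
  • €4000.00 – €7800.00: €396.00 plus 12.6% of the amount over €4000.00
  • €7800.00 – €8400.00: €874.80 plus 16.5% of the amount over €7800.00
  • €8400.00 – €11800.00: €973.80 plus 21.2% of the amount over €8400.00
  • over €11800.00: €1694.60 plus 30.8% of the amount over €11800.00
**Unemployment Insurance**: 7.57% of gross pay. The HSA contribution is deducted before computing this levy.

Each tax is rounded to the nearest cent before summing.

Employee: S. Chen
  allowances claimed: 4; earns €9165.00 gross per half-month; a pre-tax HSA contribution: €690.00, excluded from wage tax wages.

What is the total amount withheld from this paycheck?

€1450.21

Wage Tax: taxable = €9165.00 − €690.00 − 4×€300.00 = €7275.00
  €396.00 + 12.6% × (€7275.00 − €4000.00) = €396.00 + 12.6% × €3275.00 = €808.65
Unemployment Insurance: 7.57% × €8475.00 = €641.56
Total: €808.65 + €641.56 = €1450.21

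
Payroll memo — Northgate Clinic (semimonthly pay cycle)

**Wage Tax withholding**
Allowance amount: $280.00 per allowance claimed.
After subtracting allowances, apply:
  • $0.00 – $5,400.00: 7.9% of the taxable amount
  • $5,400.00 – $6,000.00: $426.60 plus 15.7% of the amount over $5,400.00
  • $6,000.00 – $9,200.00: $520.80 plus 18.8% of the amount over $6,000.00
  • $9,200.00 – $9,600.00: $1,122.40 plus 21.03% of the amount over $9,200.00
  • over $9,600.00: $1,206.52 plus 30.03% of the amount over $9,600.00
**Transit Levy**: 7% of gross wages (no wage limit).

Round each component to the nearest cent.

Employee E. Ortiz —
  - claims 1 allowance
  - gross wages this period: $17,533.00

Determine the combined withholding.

$4,732.03

Wage Tax: taxable = $17,533.00 − 1×$280.00 = $17,253.00
  $1,206.52 + 30.03% × ($17,253.00 − $9,600.00) = $1,206.52 + 30.03% × $7,653.00 = $3,504.72
Transit Levy: 7% × $17,533.00 = $1,227.31
Total: $3,504.72 + $1,227.31 = $4,732.03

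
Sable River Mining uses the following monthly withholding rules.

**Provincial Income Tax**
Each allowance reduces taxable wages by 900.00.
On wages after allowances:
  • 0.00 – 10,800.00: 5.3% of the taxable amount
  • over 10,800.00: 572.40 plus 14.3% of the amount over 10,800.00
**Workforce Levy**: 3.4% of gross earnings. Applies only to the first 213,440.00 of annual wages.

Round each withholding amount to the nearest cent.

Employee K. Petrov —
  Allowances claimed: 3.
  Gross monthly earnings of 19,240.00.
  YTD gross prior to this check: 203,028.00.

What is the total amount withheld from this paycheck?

1,747.23

Provincial Income Tax: taxable = 19,240.00 − 3×900.00 = 16,540.00
  572.40 + 14.3% × (16,540.00 − 10,800.00) = 572.40 + 14.3% × 5,740.00 = 1,393.22
Workforce Levy: cap 213,440.00 − YTD 203,028.00 = 10,412.00 subject; 3.4% × 10,412.00 = 354.01
Total: 1,393.22 + 354.01 = 1,747.23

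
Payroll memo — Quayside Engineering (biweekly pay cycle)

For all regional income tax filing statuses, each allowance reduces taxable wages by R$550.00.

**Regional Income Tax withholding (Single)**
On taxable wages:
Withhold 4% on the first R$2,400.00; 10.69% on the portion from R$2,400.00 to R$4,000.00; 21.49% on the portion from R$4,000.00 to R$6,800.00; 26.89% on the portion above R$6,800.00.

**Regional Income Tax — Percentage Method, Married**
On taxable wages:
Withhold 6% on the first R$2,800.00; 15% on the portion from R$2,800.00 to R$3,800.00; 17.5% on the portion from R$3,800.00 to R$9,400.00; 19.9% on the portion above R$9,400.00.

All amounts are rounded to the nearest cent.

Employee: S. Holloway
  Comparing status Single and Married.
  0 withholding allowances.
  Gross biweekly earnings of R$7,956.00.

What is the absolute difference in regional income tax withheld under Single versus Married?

R$134.31

Regional Income Tax (Single): taxable = R$7,956.00
  R$868.76 + 26.89% × (R$7,956.00 − R$6,800.00) = R$868.76 + 26.89% × R$1,156.00 = R$1,179.61
Regional Income Tax (Married): taxable = R$7,956.00
  R$318.00 + 17.5% × (R$7,956.00 − R$3,800.00) = R$318.00 + 17.5% × R$4,156.00 = R$1,045.30
Difference: |R$1,179.61 − R$1,045.30| = R$134.31 (higher under Single)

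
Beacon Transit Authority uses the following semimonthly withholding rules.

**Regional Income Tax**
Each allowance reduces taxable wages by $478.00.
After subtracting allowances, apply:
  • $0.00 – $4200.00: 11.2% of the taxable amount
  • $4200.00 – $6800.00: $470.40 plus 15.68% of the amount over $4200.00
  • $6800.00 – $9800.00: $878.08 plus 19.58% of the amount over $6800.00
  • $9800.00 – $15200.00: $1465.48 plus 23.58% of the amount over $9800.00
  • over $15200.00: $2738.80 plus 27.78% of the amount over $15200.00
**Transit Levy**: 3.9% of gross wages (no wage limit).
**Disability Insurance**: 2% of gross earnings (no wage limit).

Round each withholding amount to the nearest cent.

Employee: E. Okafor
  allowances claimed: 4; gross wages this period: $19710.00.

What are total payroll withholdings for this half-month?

Regional Income Tax: taxable = $19710.00 − 4×$478.00 = $17798.00
  $2738.80 + 27.78% × ($17798.00 − $15200.00) = $2738.80 + 27.78% × $2598.00 = $3460.52
Transit Levy: 3.9% × $19710.00 = $768.69
Disability Insurance: 2% × $19710.00 = $394.20
Total: $3460.52 + $768.69 + $394.20 = $4623.41

$4623.41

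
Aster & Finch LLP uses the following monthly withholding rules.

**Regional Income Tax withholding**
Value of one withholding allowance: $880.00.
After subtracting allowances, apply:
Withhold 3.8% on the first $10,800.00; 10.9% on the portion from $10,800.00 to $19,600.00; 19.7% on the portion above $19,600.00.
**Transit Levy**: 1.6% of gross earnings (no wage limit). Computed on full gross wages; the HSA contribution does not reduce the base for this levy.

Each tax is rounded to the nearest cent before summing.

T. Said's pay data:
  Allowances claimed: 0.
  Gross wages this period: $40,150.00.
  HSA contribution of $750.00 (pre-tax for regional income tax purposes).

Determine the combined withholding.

$5,912.60

Regional Income Tax: taxable = $40,150.00 − $750.00 = $39,400.00
  $1,369.60 + 19.7% × ($39,400.00 − $19,600.00) = $1,369.60 + 19.7% × $19,800.00 = $5,270.20
Transit Levy: 1.6% × $40,150.00 = $642.40
Total: $5,270.20 + $642.40 = $5,912.60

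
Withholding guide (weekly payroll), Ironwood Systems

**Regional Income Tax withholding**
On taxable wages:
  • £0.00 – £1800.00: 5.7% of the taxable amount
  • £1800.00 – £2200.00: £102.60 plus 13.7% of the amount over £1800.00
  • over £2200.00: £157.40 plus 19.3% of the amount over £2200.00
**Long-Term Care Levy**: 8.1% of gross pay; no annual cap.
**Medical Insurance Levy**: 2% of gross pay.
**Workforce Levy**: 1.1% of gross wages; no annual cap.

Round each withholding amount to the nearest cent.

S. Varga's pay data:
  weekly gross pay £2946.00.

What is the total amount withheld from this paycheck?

£631.34

Regional Income Tax: taxable = £2946.00
  £157.40 + 19.3% × (£2946.00 − £2200.00) = £157.40 + 19.3% × £746.00 = £301.38
Long-Term Care Levy: 8.1% × £2946.00 = £238.63
Medical Insurance Levy: 2% × £2946.00 = £58.92
Workforce Levy: 1.1% × £2946.00 = £32.41
Total: £301.38 + £238.63 + £58.92 + £32.41 = £631.34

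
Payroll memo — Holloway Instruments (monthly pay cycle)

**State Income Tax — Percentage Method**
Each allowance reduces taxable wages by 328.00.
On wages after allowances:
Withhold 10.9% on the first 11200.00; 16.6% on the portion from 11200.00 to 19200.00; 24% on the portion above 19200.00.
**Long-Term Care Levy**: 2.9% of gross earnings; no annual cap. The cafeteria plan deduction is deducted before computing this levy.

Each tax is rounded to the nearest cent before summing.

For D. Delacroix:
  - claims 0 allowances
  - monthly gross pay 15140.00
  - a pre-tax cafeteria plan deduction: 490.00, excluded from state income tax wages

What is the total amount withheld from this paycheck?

2218.35

State Income Tax: taxable = 15140.00 − 490.00 = 14650.00
  1220.80 + 16.6% × (14650.00 − 11200.00) = 1220.80 + 16.6% × 3450.00 = 1793.50
Long-Term Care Levy: 2.9% × 14650.00 = 424.85
Total: 1793.50 + 424.85 = 2218.35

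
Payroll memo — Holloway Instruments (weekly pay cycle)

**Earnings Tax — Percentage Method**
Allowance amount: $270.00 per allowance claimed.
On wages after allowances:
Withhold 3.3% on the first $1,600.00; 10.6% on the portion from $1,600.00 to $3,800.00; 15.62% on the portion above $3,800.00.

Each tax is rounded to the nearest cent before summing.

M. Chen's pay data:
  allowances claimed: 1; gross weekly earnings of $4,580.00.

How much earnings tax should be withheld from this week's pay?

$365.66

Earnings Tax: taxable = $4,580.00 − 1×$270.00 = $4,310.00
  $286.00 + 15.62% × ($4,310.00 − $3,800.00) = $286.00 + 15.62% × $510.00 = $365.66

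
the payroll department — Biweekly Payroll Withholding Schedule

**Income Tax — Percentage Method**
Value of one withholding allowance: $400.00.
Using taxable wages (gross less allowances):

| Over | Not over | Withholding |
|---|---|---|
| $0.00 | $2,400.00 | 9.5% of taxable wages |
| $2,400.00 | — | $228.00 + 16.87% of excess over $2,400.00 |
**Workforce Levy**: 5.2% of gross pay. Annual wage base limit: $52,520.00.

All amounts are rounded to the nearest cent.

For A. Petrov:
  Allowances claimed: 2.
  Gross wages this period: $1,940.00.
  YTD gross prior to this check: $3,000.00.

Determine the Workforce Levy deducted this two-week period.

Workforce Levy: 5.2% × $1,940.00 = $100.88

$100.88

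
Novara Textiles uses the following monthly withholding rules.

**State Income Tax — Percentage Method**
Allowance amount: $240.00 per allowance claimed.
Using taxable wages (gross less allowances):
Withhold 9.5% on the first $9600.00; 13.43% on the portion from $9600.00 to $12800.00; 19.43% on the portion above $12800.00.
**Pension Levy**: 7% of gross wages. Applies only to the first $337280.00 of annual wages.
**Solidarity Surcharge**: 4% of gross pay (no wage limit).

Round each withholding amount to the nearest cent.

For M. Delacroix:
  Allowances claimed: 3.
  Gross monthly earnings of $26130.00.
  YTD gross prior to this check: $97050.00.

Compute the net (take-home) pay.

$19463.82

State Income Tax: taxable = $26130.00 − 3×$240.00 = $25410.00
  $1341.76 + 19.43% × ($25410.00 − $12800.00) = $1341.76 + 19.43% × $12610.00 = $3791.88
Pension Levy: 7% × $26130.00 = $1829.10
Solidarity Surcharge: 4% × $26130.00 = $1045.20
Total withheld: $3791.88 + $1829.10 + $1045.20 = $6666.18
Net pay: $26130.00 − $6666.18 = $19463.82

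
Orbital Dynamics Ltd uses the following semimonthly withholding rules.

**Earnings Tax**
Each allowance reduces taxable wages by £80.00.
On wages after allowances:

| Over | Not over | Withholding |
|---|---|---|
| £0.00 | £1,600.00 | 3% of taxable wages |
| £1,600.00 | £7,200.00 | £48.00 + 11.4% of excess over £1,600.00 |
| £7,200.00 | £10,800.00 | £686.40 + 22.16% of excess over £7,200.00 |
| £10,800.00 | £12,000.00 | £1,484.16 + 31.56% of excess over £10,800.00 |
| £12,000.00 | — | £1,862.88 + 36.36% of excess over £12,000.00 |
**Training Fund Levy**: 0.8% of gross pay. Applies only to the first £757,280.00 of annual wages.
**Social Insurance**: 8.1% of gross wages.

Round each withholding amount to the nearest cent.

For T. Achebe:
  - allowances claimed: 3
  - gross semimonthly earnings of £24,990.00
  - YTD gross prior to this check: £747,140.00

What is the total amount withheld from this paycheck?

£8,604.09

Earnings Tax: taxable = £24,990.00 − 3×£80.00 = £24,750.00
  £1,862.88 + 36.36% × (£24,750.00 − £12,000.00) = £1,862.88 + 36.36% × £12,750.00 = £6,498.78
Training Fund Levy: cap £757,280.00 − YTD £747,140.00 = £10,140.00 subject; 0.8% × £10,140.00 = £81.12
Social Insurance: 8.1% × £24,990.00 = £2,024.19
Total: £6,498.78 + £81.12 + £2,024.19 = £8,604.09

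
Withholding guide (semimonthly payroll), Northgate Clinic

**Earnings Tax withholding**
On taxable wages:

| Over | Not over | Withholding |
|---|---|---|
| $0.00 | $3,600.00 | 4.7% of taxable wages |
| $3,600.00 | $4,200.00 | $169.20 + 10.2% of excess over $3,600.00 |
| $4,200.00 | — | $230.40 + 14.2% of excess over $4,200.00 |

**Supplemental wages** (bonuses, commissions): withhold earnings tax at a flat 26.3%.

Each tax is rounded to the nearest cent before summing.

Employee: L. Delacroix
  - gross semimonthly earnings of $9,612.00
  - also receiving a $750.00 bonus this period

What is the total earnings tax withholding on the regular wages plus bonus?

$1,196.15

Earnings Tax: taxable = $9,612.00
  $230.40 + 14.2% × ($9,612.00 − $4,200.00) = $230.40 + 14.2% × $5,412.00 = $998.90
Supplemental (26.3% flat on bonus): 26.3% × $750.00 = $197.25
Total earnings tax: $998.90 + $197.25 = $1,196.15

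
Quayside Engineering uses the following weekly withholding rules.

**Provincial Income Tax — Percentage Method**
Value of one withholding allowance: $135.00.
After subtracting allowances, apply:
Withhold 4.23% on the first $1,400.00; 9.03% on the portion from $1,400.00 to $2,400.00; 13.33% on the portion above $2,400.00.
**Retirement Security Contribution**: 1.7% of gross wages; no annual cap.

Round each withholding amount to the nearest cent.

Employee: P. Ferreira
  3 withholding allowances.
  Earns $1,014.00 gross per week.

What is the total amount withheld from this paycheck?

Provincial Income Tax: taxable = $1,014.00 − 3×$135.00 = $609.00
  4.23% × $609.00 = $25.76
Retirement Security Contribution: 1.7% × $1,014.00 = $17.24
Total: $25.76 + $17.24 = $43.00

$43.00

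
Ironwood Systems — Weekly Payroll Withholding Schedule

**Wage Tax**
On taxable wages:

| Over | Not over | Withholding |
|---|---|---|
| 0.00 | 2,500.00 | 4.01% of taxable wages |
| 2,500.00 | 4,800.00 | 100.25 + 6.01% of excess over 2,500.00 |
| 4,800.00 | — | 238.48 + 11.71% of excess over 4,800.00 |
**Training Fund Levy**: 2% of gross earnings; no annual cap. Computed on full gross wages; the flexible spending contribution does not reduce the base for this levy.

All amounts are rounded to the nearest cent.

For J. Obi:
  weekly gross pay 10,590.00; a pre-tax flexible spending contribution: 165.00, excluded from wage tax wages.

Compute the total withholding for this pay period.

1,108.97

Wage Tax: taxable = 10,590.00 − 165.00 = 10,425.00
  238.48 + 11.71% × (10,425.00 − 4,800.00) = 238.48 + 11.71% × 5,625.00 = 897.17
Training Fund Levy: 2% × 10,590.00 = 211.80
Total: 897.17 + 211.80 = 1,108.97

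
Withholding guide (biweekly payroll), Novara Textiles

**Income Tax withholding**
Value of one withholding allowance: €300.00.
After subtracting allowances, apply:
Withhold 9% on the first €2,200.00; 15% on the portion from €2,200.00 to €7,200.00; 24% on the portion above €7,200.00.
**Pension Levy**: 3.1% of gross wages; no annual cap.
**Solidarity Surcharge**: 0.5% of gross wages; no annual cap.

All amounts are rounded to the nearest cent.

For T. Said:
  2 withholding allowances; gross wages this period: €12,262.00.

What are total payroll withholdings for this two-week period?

€2,460.31

Income Tax: taxable = €12,262.00 − 2×€300.00 = €11,662.00
  €948.00 + 24% × (€11,662.00 − €7,200.00) = €948.00 + 24% × €4,462.00 = €2,018.88
Pension Levy: 3.1% × €12,262.00 = €380.12
Solidarity Surcharge: 0.5% × €12,262.00 = €61.31
Total: €2,018.88 + €380.12 + €61.31 = €2,460.31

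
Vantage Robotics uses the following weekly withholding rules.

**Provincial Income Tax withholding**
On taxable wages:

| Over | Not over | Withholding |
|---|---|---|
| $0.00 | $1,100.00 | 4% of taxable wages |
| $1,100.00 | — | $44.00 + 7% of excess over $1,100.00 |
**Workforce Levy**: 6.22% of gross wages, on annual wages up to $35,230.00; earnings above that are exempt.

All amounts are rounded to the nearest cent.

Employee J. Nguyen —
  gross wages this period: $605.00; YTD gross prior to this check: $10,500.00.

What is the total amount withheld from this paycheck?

Provincial Income Tax: taxable = $605.00
  4% × $605.00 = $24.20
Workforce Levy: 6.22% × $605.00 = $37.63
Total: $24.20 + $37.63 = $61.83

$61.83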